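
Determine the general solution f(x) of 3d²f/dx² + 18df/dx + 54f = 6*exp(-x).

f = 2*exp(-x)/13 + C1*cos(3*x)*exp(-3*x) + C2*exp(-3*x)*sin(3*x)

Divide through by 3: f'' + 6f' + 18f = 2*exp(-x).
Characteristic equation r² + 6r + 18 = 0 has discriminant (6)² - 4·(18) = -36 < 0, so r = -3 ± 3i.
Hence f_h = C1*cos(3*x)*exp(-3*x) + C2*exp(-3*x)*sin(3*x).
Try f_p = A*exp(-x). Substituting into the equation and dividing by exp(-x) gives A = 2/13, so f_p = 2*exp(-x)/13.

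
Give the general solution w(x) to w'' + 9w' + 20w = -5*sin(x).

w = -95*sin(x)/442 + 45*cos(x)/442 + C1*exp(-5*x) + C2*exp(-4*x)

Characteristic equation r² + 9r + 20 = 0 factors as (r + 5)(r + 4) = 0, so r = -5, -4.
Hence w_h = C1*exp(-5*x) + C2*exp(-4*x).
Try w_p = A*cos(x) + B*sin(x). Substituting and equating the coefficients of cos(x) and sin(x) gives A = 45/442, B = -95/442, so w_p = -95*sin(x)/442 + 45*cos(x)/442.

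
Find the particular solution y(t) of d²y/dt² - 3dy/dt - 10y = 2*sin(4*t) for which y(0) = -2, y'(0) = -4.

y = -320*exp(5*t)/287 - 32*exp(-2*t)/35 - 13*sin(4*t)/205 + 6*cos(4*t)/205

Characteristic equation r² - 3r - 10 = 0 factors as (r + 2)(r - 5) = 0, so r = -2, 5.
Hence y_h = C1*exp(-2*t) + C2*exp(5*t).
Try y_p = A*cos(4*t) + B*sin(4*t). Substituting and equating the coefficients of cos(4t) and sin(4t) gives A = 6/205, B = -13/205, so y_p = -13*sin(4*t)/205 + 6*cos(4*t)/205.
General solution: y = -13*sin(4*t)/205 + 6*cos(4*t)/205 + C1*exp(-2*t) + C2*exp(5*t).
Apply the initial conditions: y(0) = 6/205 + C1 + C2 = -2 and y'(0) = -52/205 - 2*C1 + 5*C2 = -4. Solving gives C1 = -32/35, C2 = -320/287.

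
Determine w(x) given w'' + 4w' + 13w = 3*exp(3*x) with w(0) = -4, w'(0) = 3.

w = 3*exp(3*x)/34 - 185*exp(-2*x)*sin(3*x)/102 - 139*cos(3*x)*exp(-2*x)/34

Characteristic equation r² + 4r + 13 = 0 has discriminant (4)² - 4·(13) = -36 < 0, so r = -2 ± 3i.
Hence w_h = C1*cos(3*x)*exp(-2*x) + C2*exp(-2*x)*sin(3*x).
Try w_p = A*exp(3*x). Substituting into the equation and dividing by exp(3*x) gives A = 3/34, so w_p = 3*exp(3*x)/34.
General solution: w = 3*exp(3*x)/34 + C1*cos(3*x)*exp(-2*x) + C2*exp(-2*x)*sin(3*x).
Apply the initial conditions: w(0) = 3/34 + C1 = -4 and w'(0) = 9/34 - 2*C1 + 3*C2 = 3. Solving gives C1 = -139/34, C2 = -185/102.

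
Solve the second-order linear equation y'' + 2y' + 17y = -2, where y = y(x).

y = -2/17 + C1*cos(4*x)*exp(-x) + C2*exp(-x)*sin(4*x)

Characteristic equation r² + 2r + 17 = 0 has discriminant (2)² - 4·(17) = -64 < 0, so r = -1 ± 4i.
Hence y_h = C1*cos(4*x)*exp(-x) + C2*exp(-x)*sin(4*x).
For the particular solution try y_p = A0. Substituting and matching coefficients of each power of x gives A0 = -2/17, so y_p = -2/17.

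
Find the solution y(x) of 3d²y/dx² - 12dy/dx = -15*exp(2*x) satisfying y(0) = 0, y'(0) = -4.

y = 3/8 - 13*exp(4*x)/8 + 5*exp(2*x)/4

Divide through by 3: y'' - 4y' = -5*exp(2*x).
Characteristic equation r² - 4r = 0 factors as (r - 4)r = 0, so r = 4, 0.
Hence y_h = C1*exp(4*x) + C2.
Try y_p = A*exp(2*x). Substituting into the equation and dividing by exp(2*x) gives A = 5/4, so y_p = 5*exp(2*x)/4.
General solution: y = C2 + 5*exp(2*x)/4 + C1*exp(4*x).
Apply the initial conditions: y(0) = 5/4 + C1 + C2 = 0 and y'(0) = 5/2 + 4*C1 = -4. Solving gives C1 = -13/8, C2 = 3/8.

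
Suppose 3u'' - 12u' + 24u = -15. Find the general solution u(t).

Divide through by 3: u'' - 4u' + 8u = -5.
Characteristic equation r² - 4r + 8 = 0 has discriminant (-4)² - 4·(8) = -16 < 0, so r = 2 ± 2i.
Hence u_h = C1*cos(2*t)*exp(2*t) + C2*exp(2*t)*sin(2*t).
For the particular solution try u_p = A0. Substituting and matching coefficients of each power of t gives A0 = -5/8, so u_p = -5/8.

u = -5/8 + C1*cos(2*t)*exp(2*t) + C2*exp(2*t)*sin(2*t)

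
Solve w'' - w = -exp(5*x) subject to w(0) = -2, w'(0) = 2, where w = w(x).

Characteristic equation r² - 1 = 0 factors as (r - 1)(r + 1) = 0, so r = 1, -1.
Hence w_h = C1*exp(x) + C2*exp(-x).
Try w_p = A*exp(5*x). Substituting into the equation and dividing by exp(5*x) gives A = -1/24, so w_p = -exp(5*x)/24.
General solution: w = -exp(5*x)/24 + C1*exp(x) + C2*exp(-x).
Apply the initial conditions: w(0) = -1/24 + C1 + C2 = -2 and w'(0) = -5/24 + C1 - C2 = 2. Solving gives C1 = 1/8, C2 = -25/12.

w = -25*exp(-x)/12 - exp(5*x)/24 + exp(x)/8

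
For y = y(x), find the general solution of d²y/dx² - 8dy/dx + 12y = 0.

y = C1*exp(2*x) + C2*exp(6*x)

Characteristic equation r² - 8r + 12 = 0 factors as (r - 2)(r - 6) = 0, so r = 2, 6.
Hence y_h = C1*exp(2*x) + C2*exp(6*x).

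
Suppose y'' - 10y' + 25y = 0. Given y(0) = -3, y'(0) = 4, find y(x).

y = -3*exp(5*x) + 19*x*exp(5*x)

Characteristic equation r² - 10r + 25 = 0 has discriminant (-10)² - 4·(25) = 0, so r = 5 is a repeated root.
Hence y_h = (C1 + C2*x)*exp(5*x).
Apply the initial conditions: y(0) = C1 = -3 and y'(0) = C2 + 5*C1 = 4. Solving gives C1 = -3, C2 = 19.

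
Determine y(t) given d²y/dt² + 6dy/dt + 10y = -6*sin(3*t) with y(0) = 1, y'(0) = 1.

Characteristic equation r² + 6r + 10 = 0 has discriminant (6)² - 4·(10) = -4 < 0, so r = -3 ± i.
Hence y_h = C1*cos(t)*exp(-3*t) + C2*exp(-3*t)*sin(t).
Try y_p = A*cos(3*t) + B*sin(3*t). Substituting and equating the coefficients of cos(3t) and sin(3t) gives A = 108/325, B = -6/325, so y_p = -6*sin(3*t)/325 + 108*cos(3*t)/325.
General solution: y = -6*sin(3*t)/325 + 108*cos(3*t)/325 + C1*cos(t)*exp(-3*t) + C2*exp(-3*t)*sin(t).
Apply the initial conditions: y(0) = 108/325 + C1 = 1 and y'(0) = -18/325 + C2 - 3*C1 = 1. Solving gives C1 = 217/325, C2 = 994/325.

y = -6*sin(3*t)/325 + 108*cos(3*t)/325 + 217*cos(t)*exp(-3*t)/325 + 994*exp(-3*t)*sin(t)/325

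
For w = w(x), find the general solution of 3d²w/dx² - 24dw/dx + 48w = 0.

w = C1*exp(4*x) + C2*x*exp(4*x)

Divide through by 3: w'' - 8w' + 16w = 0.
Characteristic equation r² - 8r + 16 = 0 has discriminant (-8)² - 4·(16) = 0, so r = 4 is a repeated root.
Hence w_h = (C1 + C2*x)*exp(4*x).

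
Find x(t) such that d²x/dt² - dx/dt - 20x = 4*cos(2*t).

Characteristic equation r² - r - 20 = 0 factors as (r + 4)(r - 5) = 0, so r = -4, 5.
Hence x_h = C1*exp(-4*t) + C2*exp(5*t).
Try x_p = A*cos(2*t) + B*sin(2*t). Substituting and equating the coefficients of cos(2t) and sin(2t) gives A = -24/145, B = -2/145, so x_p = -24*cos(2*t)/145 - 2*sin(2*t)/145.

x = -24*cos(2*t)/145 - 2*sin(2*t)/145 + C1*exp(-4*t) + C2*exp(5*t)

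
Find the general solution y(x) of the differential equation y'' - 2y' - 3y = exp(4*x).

Characteristic equation r² - 2r - 3 = 0 factors as (r + 1)(r - 3) = 0, so r = -1, 3.
Hence y_h = C1*exp(-x) + C2*exp(3*x).
Try y_p = A*exp(4*x). Substituting into the equation and dividing by exp(4*x) gives A = 1/5, so y_p = exp(4*x)/5.

y = exp(4*x)/5 + C1*exp(-x) + C2*exp(3*x)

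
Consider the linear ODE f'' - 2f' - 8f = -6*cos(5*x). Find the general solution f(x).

f = 60*sin(5*x)/1189 + 198*cos(5*x)/1189 + C1*exp(4*x) + C2*exp(-2*x)

Characteristic equation r² - 2r - 8 = 0 factors as (r - 4)(r + 2) = 0, so r = 4, -2.
Hence f_h = C1*exp(4*x) + C2*exp(-2*x).
Try f_p = A*cos(5*x) + B*sin(5*x). Substituting and equating the coefficients of cos(5x) and sin(5x) gives A = 198/1189, B = 60/1189, so f_p = 60*sin(5*x)/1189 + 198*cos(5*x)/1189.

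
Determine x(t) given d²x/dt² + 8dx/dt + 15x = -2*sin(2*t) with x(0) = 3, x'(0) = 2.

x = -315*exp(-5*t)/58 - 22*sin(2*t)/377 + 32*cos(2*t)/377 + 217*exp(-3*t)/26

Characteristic equation r² + 8r + 15 = 0 factors as (r + 5)(r + 3) = 0, so r = -5, -3.
Hence x_h = C1*exp(-5*t) + C2*exp(-3*t).
Try x_p = A*cos(2*t) + B*sin(2*t). Substituting and equating the coefficients of cos(2t) and sin(2t) gives A = 32/377, B = -22/377, so x_p = -22*sin(2*t)/377 + 32*cos(2*t)/377.
General solution: x = -22*sin(2*t)/377 + 32*cos(2*t)/377 + C1*exp(-5*t) + C2*exp(-3*t).
Apply the initial conditions: x(0) = 32/377 + C1 + C2 = 3 and x'(0) = -44/377 - 5*C1 - 3*C2 = 2. Solving gives C1 = -315/58, C2 = 217/26.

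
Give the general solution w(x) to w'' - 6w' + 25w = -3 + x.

Characteristic equation r² - 6r + 25 = 0 has discriminant (-6)² - 4·(25) = -64 < 0, so r = 3 ± 4i.
Hence w_h = C1*cos(4*x)*exp(3*x) + C2*exp(3*x)*sin(4*x).
For the particular solution try w_p = A0 + A1*x. Substituting and matching coefficients of each power of x gives A0 = -69/625, A1 = 1/25, so w_p = -69/625 + x/25.

w = -69/625 + x/25 + C1*cos(4*x)*exp(3*x) + C2*exp(3*x)*sin(4*x)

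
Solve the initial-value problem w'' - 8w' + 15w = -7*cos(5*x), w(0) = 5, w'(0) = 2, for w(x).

Characteristic equation r² - 8r + 15 = 0 factors as (r - 5)(r - 3) = 0, so r = 5, 3.
Hence w_h = C1*exp(5*x) + C2*exp(3*x).
Try w_p = A*cos(5*x) + B*sin(5*x). Substituting and equating the coefficients of cos(5x) and sin(5x) gives A = 7/170, B = 14/85, so w_p = 7*cos(5*x)/170 + 14*sin(5*x)/85.
General solution: w = 7*cos(5*x)/170 + 14*sin(5*x)/85 + C1*exp(5*x) + C2*exp(3*x).
Apply the initial conditions: w(0) = 7/170 + C1 + C2 = 5 and w'(0) = 14/17 + 3*C2 + 5*C1 = 2. Solving gives C1 = -137/20, C2 = 803/68.

w = -137*exp(5*x)/20 + 7*cos(5*x)/170 + 14*sin(5*x)/85 + 803*exp(3*x)/68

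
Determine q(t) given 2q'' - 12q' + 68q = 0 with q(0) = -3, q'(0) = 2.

Divide through by 2: q'' - 6q' + 34q = 0.
Characteristic equation r² - 6r + 34 = 0 has discriminant (-6)² - 4·(34) = -100 < 0, so r = 3 ± 5i.
Hence q_h = C1*cos(5*t)*exp(3*t) + C2*exp(3*t)*sin(5*t).
Apply the initial conditions: q(0) = C1 = -3 and q'(0) = 3*C1 + 5*C2 = 2. Solving gives C1 = -3, C2 = 11/5.

q = -3*cos(5*t)*exp(3*t) + 11*exp(3*t)*sin(5*t)/5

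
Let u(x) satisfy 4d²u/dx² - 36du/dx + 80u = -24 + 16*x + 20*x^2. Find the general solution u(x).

Divide through by 4: u'' - 9u' + 20u = -6 + 4*x + 5*x^2.
Characteristic equation r² - 9r + 20 = 0 factors as (r - 4)(r - 5) = 0, so r = 4, 5.
Hence u_h = C1*exp(4*x) + C2*exp(5*x).
For the particular solution try u_p = A0 + A1*x + A2*x^2. Substituting and matching coefficients of each power of x gives A0 = -107/800, A1 = 17/40, A2 = 1/4, so u_p = -107/800 + x^2/4 + 17*x/40.

u = -107/800 + x**2/4 + 17*x/40 + C1*exp(4*x) + C2*exp(5*x)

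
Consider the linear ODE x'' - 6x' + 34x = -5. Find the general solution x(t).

x = -5/34 + C1*cos(5*t)*exp(3*t) + C2*exp(3*t)*sin(5*t)

Characteristic equation r² - 6r + 34 = 0 has discriminant (-6)² - 4·(34) = -100 < 0, so r = 3 ± 5i.
Hence x_h = C1*cos(5*t)*exp(3*t) + C2*exp(3*t)*sin(5*t).
For the particular solution try x_p = A0. Substituting and matching coefficients of each power of t gives A0 = -5/34, so x_p = -5/34.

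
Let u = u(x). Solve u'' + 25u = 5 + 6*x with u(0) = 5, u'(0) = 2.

u = 1/5 + 6*x/25 + 24*cos(5*x)/5 + 44*sin(5*x)/125

Characteristic equation r² + 25 = 0 has discriminant (0)² - 4·(25) = -100 < 0, so r = ± 5i.
Hence u_h = C1*cos(5*x) + C2*sin(5*x).
For the particular solution try u_p = A0 + A1*x. Substituting and matching coefficients of each power of x gives A0 = 1/5, A1 = 6/25, so u_p = 1/5 + 6*x/25.
General solution: u = 1/5 + 6*x/25 + C1*cos(5*x) + C2*sin(5*x).
Apply the initial conditions: u(0) = 1/5 + C1 = 5 and u'(0) = 6/25 + 5*C2 = 2. Solving gives C1 = 24/5, C2 = 44/125.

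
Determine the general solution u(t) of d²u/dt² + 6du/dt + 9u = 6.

u = 2/3 + C1*exp(-3*t) + C2*t*exp(-3*t)

Characteristic equation r² + 6r + 9 = 0 has discriminant (6)² - 4·(9) = 0, so r = -3 is a repeated root.
Hence u_h = (C1 + C2*t)*exp(-3*t).
For the particular solution try u_p = A0. Substituting and matching coefficients of each power of t gives A0 = 2/3, so u_p = 2/3.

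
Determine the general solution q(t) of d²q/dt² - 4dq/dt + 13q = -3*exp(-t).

Characteristic equation r² - 4r + 13 = 0 has discriminant (-4)² - 4·(13) = -36 < 0, so r = 2 ± 3i.
Hence q_h = C1*cos(3*t)*exp(2*t) + C2*exp(2*t)*sin(3*t).
Try q_p = A*exp(-t). Substituting into the equation and dividing by exp(-t) gives A = -1/6, so q_p = -exp(-t)/6.

q = -exp(-t)/6 + C1*cos(3*t)*exp(2*t) + C2*exp(2*t)*sin(3*t)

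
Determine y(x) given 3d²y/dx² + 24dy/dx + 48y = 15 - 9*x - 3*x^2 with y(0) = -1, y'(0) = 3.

y = 49/128 - 177*exp(-4*x)/128 - x/8 - x**2/16 - 77*x*exp(-4*x)/32

Divide through by 3: y'' + 8y' + 16y = 5 - x^2 - 3*x.
Characteristic equation r² + 8r + 16 = 0 has discriminant (8)² - 4·(16) = 0, so r = -4 is a repeated root.
Hence y_h = (C1 + C2*x)*exp(-4*x).
For the particular solution try y_p = A0 + A1*x + A2*x^2. Substituting and matching coefficients of each power of x gives A0 = 49/128, A1 = -1/8, A2 = -1/16, so y_p = 49/128 - x/8 - x^2/16.
General solution: y = 49/128 - x/8 - x^2/16 + C1*exp(-4*x) + C2*x*exp(-4*x).
Apply the initial conditions: y(0) = 49/128 + C1 = -1 and y'(0) = -1/8 + C2 - 4*C1 = 3. Solving gives C1 = -177/128, C2 = -77/32.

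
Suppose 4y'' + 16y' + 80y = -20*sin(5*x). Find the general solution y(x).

y = sin(5*x)/17 + 4*cos(5*x)/17 + C1*cos(4*x)*exp(-2*x) + C2*exp(-2*x)*sin(4*x)

Divide through by 4: y'' + 4y' + 20y = -5*sin(5*x).
Characteristic equation r² + 4r + 20 = 0 has discriminant (4)² - 4·(20) = -64 < 0, so r = -2 ± 4i.
Hence y_h = C1*cos(4*x)*exp(-2*x) + C2*exp(-2*x)*sin(4*x).
Try y_p = A*cos(5*x) + B*sin(5*x). Substituting and equating the coefficients of cos(5x) and sin(5x) gives A = 4/17, B = 1/17, so y_p = sin(5*x)/17 + 4*cos(5*x)/17.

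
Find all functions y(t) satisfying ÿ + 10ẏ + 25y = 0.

y = C1*exp(-5*t) + C2*t*exp(-5*t)

Characteristic equation r² + 10r + 25 = 0 has discriminant (10)² - 4·(25) = 0, so r = -5 is a repeated root.
Hence y_h = (C1 + C2*t)*exp(-5*t).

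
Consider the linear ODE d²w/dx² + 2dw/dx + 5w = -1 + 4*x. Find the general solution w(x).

Characteristic equation r² + 2r + 5 = 0 has discriminant (2)² - 4·(5) = -16 < 0, so r = -1 ± 2i.
Hence w_h = C1*cos(2*x)*exp(-x) + C2*exp(-x)*sin(2*x).
For the particular solution try w_p = A0 + A1*x. Substituting and matching coefficients of each power of x gives A0 = -13/25, A1 = 4/5, so w_p = -13/25 + 4*x/5.

w = -13/25 + 4*x/5 + C1*cos(2*x)*exp(-x) + C2*exp(-x)*sin(2*x)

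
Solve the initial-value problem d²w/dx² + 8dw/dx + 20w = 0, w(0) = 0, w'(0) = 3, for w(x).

Characteristic equation r² + 8r + 20 = 0 has discriminant (8)² - 4·(20) = -16 < 0, so r = -4 ± 2i.
Hence w_h = C1*cos(2*x)*exp(-4*x) + C2*exp(-4*x)*sin(2*x).
Apply the initial conditions: w(0) = C1 = 0 and w'(0) = -4*C1 + 2*C2 = 3. Solving gives C1 = 0, C2 = 3/2.

w = 3*exp(-4*x)*sin(2*x)/2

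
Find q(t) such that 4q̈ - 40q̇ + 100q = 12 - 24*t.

Divide through by 4: q'' - 10q' + 25q = 3 - 6*t.
Characteristic equation r² - 10r + 25 = 0 has discriminant (-10)² - 4·(25) = 0, so r = 5 is a repeated root.
Hence q_h = (C1 + C2*t)*exp(5*t).
For the particular solution try q_p = A0 + A1*t. Substituting and matching coefficients of each power of t gives A0 = 3/125, A1 = -6/25, so q_p = 3/125 - 6*t/25.

q = 3/125 - 6*t/25 + C1*exp(5*t) + C2*t*exp(5*t)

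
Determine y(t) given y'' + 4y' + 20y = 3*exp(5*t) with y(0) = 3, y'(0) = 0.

y = 3*exp(5*t)/65 + 192*cos(4*t)*exp(-2*t)/65 + 369*exp(-2*t)*sin(4*t)/260

Characteristic equation r² + 4r + 20 = 0 has discriminant (4)² - 4·(20) = -64 < 0, so r = -2 ± 4i.
Hence y_h = C1*cos(4*t)*exp(-2*t) + C2*exp(-2*t)*sin(4*t).
Try y_p = A*exp(5*t). Substituting into the equation and dividing by exp(5*t) gives A = 3/65, so y_p = 3*exp(5*t)/65.
General solution: y = 3*exp(5*t)/65 + C1*cos(4*t)*exp(-2*t) + C2*exp(-2*t)*sin(4*t).
Apply the initial conditions: y(0) = 3/65 + C1 = 3 and y'(0) = 3/13 - 2*C1 + 4*C2 = 0. Solving gives C1 = 192/65, C2 = 369/260.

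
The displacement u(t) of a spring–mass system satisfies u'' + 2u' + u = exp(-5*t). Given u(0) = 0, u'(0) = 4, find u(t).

u = -exp(-t)/16 + exp(-5*t)/16 + 17*t*exp(-t)/4

Characteristic equation r² + 2r + 1 = 0 has discriminant (2)² - 4·(1) = 0, so r = -1 is a repeated root.
Hence u_h = (C1 + C2*t)*exp(-t).
Try u_p = A*exp(-5*t). Substituting into the equation and dividing by exp(-5*t) gives A = 1/16, so u_p = exp(-5*t)/16.
General solution: u = exp(-5*t)/16 + C1*exp(-t) + C2*t*exp(-t).
Apply the initial conditions: u(0) = 1/16 + C1 = 0 and u'(0) = -5/16 + C2 - C1 = 4. Solving gives C1 = -1/16, C2 = 17/4.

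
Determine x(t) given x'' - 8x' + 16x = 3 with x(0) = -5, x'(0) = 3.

x = 3/16 - 83*exp(4*t)/16 + 95*t*exp(4*t)/4

Characteristic equation r² - 8r + 16 = 0 has discriminant (-8)² - 4·(16) = 0, so r = 4 is a repeated root.
Hence x_h = (C1 + C2*t)*exp(4*t).
For the particular solution try x_p = A0. Substituting and matching coefficients of each power of t gives A0 = 3/16, so x_p = 3/16.
General solution: x = 3/16 + C1*exp(4*t) + C2*t*exp(4*t).
Apply the initial conditions: x(0) = 3/16 + C1 = -5 and x'(0) = C2 + 4*C1 = 3. Solving gives C1 = -83/16, C2 = 95/4.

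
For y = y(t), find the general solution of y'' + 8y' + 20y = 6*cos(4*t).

y = 3*cos(4*t)/130 + 12*sin(4*t)/65 + C1*cos(2*t)*exp(-4*t) + C2*exp(-4*t)*sin(2*t)

Characteristic equation r² + 8r + 20 = 0 has discriminant (8)² - 4·(20) = -16 < 0, so r = -4 ± 2i.
Hence y_h = C1*cos(2*t)*exp(-4*t) + C2*exp(-4*t)*sin(2*t).
Try y_p = A*cos(4*t) + B*sin(4*t). Substituting and equating the coefficients of cos(4t) and sin(4t) gives A = 3/130, B = 12/65, so y_p = 3*cos(4*t)/130 + 12*sin(4*t)/65.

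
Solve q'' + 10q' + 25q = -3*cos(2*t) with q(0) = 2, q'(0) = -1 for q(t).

Characteristic equation r² + 10r + 25 = 0 has discriminant (10)² - 4·(25) = 0, so r = -5 is a repeated root.
Hence q_h = (C1 + C2*t)*exp(-5*t).
Try q_p = A*cos(2*t) + B*sin(2*t). Substituting and equating the coefficients of cos(2t) and sin(2t) gives A = -63/841, B = -60/841, so q_p = -63*cos(2*t)/841 - 60*sin(2*t)/841.
General solution: q = -63*cos(2*t)/841 - 60*sin(2*t)/841 + C1*exp(-5*t) + C2*t*exp(-5*t).
Apply the initial conditions: q(0) = -63/841 + C1 = 2 and q'(0) = -120/841 + C2 - 5*C1 = -1. Solving gives C1 = 1745/841, C2 = 276/29.

q = -63*cos(2*t)/841 - 60*sin(2*t)/841 + 1745*exp(-5*t)/841 + 276*t*exp(-5*t)/29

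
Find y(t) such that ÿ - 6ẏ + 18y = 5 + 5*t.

Characteristic equation r² - 6r + 18 = 0 has discriminant (-6)² - 4·(18) = -36 < 0, so r = 3 ± 3i.
Hence y_h = C1*cos(3*t)*exp(3*t) + C2*exp(3*t)*sin(3*t).
For the particular solution try y_p = A0 + A1*t. Substituting and matching coefficients of each power of t gives A0 = 10/27, A1 = 5/18, so y_p = 10/27 + 5*t/18.

y = 10/27 + 5*t/18 + C1*cos(3*t)*exp(3*t) + C2*exp(3*t)*sin(3*t)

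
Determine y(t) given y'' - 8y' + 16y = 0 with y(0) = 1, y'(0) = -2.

y = -6*t*exp(4*t) + exp(4*t)

Characteristic equation r² - 8r + 16 = 0 has discriminant (-8)² - 4·(16) = 0, so r = 4 is a repeated root.
Hence y_h = (C1 + C2*t)*exp(4*t).
Apply the initial conditions: y(0) = C1 = 1 and y'(0) = C2 + 4*C1 = -2. Solving gives C1 = 1, C2 = -6.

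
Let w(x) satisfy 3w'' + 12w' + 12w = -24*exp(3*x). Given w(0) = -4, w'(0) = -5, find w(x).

Divide through by 3: w'' + 4w' + 4w = -8*exp(3*x).
Characteristic equation r² + 4r + 4 = 0 has discriminant (4)² - 4·(4) = 0, so r = -2 is a repeated root.
Hence w_h = (C1 + C2*x)*exp(-2*x).
Try w_p = A*exp(3*x). Substituting into the equation and dividing by exp(3*x) gives A = -8/25, so w_p = -8*exp(3*x)/25.
General solution: w = -8*exp(3*x)/25 + C1*exp(-2*x) + C2*x*exp(-2*x).
Apply the initial conditions: w(0) = -8/25 + C1 = -4 and w'(0) = -24/25 + C2 - 2*C1 = -5. Solving gives C1 = -92/25, C2 = -57/5.

w = -92*exp(-2*x)/25 - 8*exp(3*x)/25 - 57*x*exp(-2*x)/5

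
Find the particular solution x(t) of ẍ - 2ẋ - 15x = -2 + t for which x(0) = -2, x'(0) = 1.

Characteristic equation r² - 2r - 15 = 0 factors as (r - 5)(r + 3) = 0, so r = 5, -3.
Hence x_h = C1*exp(5*t) + C2*exp(-3*t).
For the particular solution try x_p = A0 + A1*t. Substituting and matching coefficients of each power of t gives A0 = 32/225, A1 = -1/15, so x_p = 32/225 - t/15.
General solution: x = 32/225 - t/15 + C1*exp(5*t) + C2*exp(-3*t).
Apply the initial conditions: x(0) = 32/225 + C1 + C2 = -2 and x'(0) = -1/15 - 3*C2 + 5*C1 = 1. Solving gives C1 = -67/100, C2 = -53/36.

x = 32/225 - 67*exp(5*t)/100 - 53*exp(-3*t)/36 - t/15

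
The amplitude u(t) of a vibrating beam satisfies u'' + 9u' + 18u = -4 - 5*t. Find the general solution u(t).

u = -1/12 - 5*t/18 + C1*exp(-6*t) + C2*exp(-3*t)

Characteristic equation r² + 9r + 18 = 0 factors as (r + 6)(r + 3) = 0, so r = -6, -3.
Hence u_h = C1*exp(-6*t) + C2*exp(-3*t).
For the particular solution try u_p = A0 + A1*t. Substituting and matching coefficients of each power of t gives A0 = -1/12, A1 = -5/18, so u_p = -1/12 - 5*t/18.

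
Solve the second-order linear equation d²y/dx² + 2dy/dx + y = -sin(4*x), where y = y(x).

Characteristic equation r² + 2r + 1 = 0 has discriminant (2)² - 4·(1) = 0, so r = -1 is a repeated root.
Hence y_h = (C1 + C2*x)*exp(-x).
Try y_p = A*cos(4*x) + B*sin(4*x). Substituting and equating the coefficients of cos(4x) and sin(4x) gives A = 8/289, B = 15/289, so y_p = 8*cos(4*x)/289 + 15*sin(4*x)/289.

y = 8*cos(4*x)/289 + 15*sin(4*x)/289 + C1*exp(-x) + C2*x*exp(-x)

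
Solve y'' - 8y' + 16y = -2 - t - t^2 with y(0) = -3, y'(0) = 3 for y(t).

Characteristic equation r² - 8r + 16 = 0 has discriminant (-8)² - 4·(16) = 0, so r = 4 is a repeated root.
Hence y_h = (C1 + C2*t)*exp(4*t).
For the particular solution try y_p = A0 + A1*t + A2*t^2. Substituting and matching coefficients of each power of t gives A0 = -23/128, A1 = -1/8, A2 = -1/16, so y_p = -23/128 - t/8 - t^2/16.
General solution: y = -23/128 - t/8 - t^2/16 + C1*exp(4*t) + C2*t*exp(4*t).
Apply the initial conditions: y(0) = -23/128 + C1 = -3 and y'(0) = -1/8 + C2 + 4*C1 = 3. Solving gives C1 = -361/128, C2 = 461/32.

y = -23/128 - 361*exp(4*t)/128 - t/8 - t**2/16 + 461*t*exp(4*t)/32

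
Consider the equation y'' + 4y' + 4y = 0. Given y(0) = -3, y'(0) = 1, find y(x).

Characteristic equation r² + 4r + 4 = 0 has discriminant (4)² - 4·(4) = 0, so r = -2 is a repeated root.
Hence y_h = (C1 + C2*x)*exp(-2*x).
Apply the initial conditions: y(0) = C1 = -3 and y'(0) = C2 - 2*C1 = 1. Solving gives C1 = -3, C2 = -5.

y = -3*exp(-2*x) - 5*x*exp(-2*x)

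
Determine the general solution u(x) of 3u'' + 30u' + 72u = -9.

Divide through by 3: u'' + 10u' + 24u = -3.
Characteristic equation r² + 10r + 24 = 0 factors as (r + 4)(r + 6) = 0, so r = -4, -6.
Hence u_h = C1*exp(-4*x) + C2*exp(-6*x).
For the particular solution try u_p = A0. Substituting and matching coefficients of each power of x gives A0 = -1/8, so u_p = -1/8.

u = -1/8 + C1*exp(-4*x) + C2*exp(-6*x)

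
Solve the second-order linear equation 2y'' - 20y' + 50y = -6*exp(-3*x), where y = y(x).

Divide through by 2: y'' - 10y' + 25y = -3*exp(-3*x).
Characteristic equation r² - 10r + 25 = 0 has discriminant (-10)² - 4·(25) = 0, so r = 5 is a repeated root.
Hence y_h = (C1 + C2*x)*exp(5*x).
Try y_p = A*exp(-3*x). Substituting into the equation and dividing by exp(-3*x) gives A = -3/64, so y_p = -3*exp(-3*x)/64.

y = -3*exp(-3*x)/64 + C1*exp(5*x) + C2*x*exp(5*x)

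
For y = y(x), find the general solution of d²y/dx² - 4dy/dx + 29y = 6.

y = 6/29 + C1*cos(5*x)*exp(2*x) + C2*exp(2*x)*sin(5*x)

Characteristic equation r² - 4r + 29 = 0 has discriminant (-4)² - 4·(29) = -100 < 0, so r = 2 ± 5i.
Hence y_h = C1*cos(5*x)*exp(2*x) + C2*exp(2*x)*sin(5*x).
For the particular solution try y_p = A0. Substituting and matching coefficients of each power of x gives A0 = 6/29, so y_p = 6/29.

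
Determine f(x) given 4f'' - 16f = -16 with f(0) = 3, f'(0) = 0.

Divide through by 4: f'' - 4f = -4.
Characteristic equation r² - 4 = 0 factors as (r - 2)(r + 2) = 0, so r = 2, -2.
Hence f_h = C1*exp(2*x) + C2*exp(-2*x).
For the particular solution try f_p = A0. Substituting and matching coefficients of each power of x gives A0 = 1, so f_p = 1.
General solution: f = 1 + C1*exp(2*x) + C2*exp(-2*x).
Apply the initial conditions: f(0) = 1 + C1 + C2 = 3 and f'(0) = -2*C2 + 2*C1 = 0. Solving gives C1 = 1, C2 = 1.

f = 1 + exp(-2*x) + exp(2*x)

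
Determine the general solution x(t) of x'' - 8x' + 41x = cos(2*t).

x = -16*sin(2*t)/1625 + 37*cos(2*t)/1625 + C1*cos(5*t)*exp(4*t) + C2*exp(4*t)*sin(5*t)

Characteristic equation r² - 8r + 41 = 0 has discriminant (-8)² - 4·(41) = -100 < 0, so r = 4 ± 5i.
Hence x_h = C1*cos(5*t)*exp(4*t) + C2*exp(4*t)*sin(5*t).
Try x_p = A*cos(2*t) + B*sin(2*t). Substituting and equating the coefficients of cos(2t) and sin(2t) gives A = 37/1625, B = -16/1625, so x_p = -16*sin(2*t)/1625 + 37*cos(2*t)/1625.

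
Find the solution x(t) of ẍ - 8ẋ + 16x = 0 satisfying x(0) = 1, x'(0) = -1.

x = -5*t*exp(4*t) + exp(4*t)

Characteristic equation r² - 8r + 16 = 0 has discriminant (-8)² - 4·(16) = 0, so r = 4 is a repeated root.
Hence x_h = (C1 + C2*t)*exp(4*t).
Apply the initial conditions: x(0) = C1 = 1 and x'(0) = C2 + 4*C1 = -1. Solving gives C1 = 1, C2 = -5.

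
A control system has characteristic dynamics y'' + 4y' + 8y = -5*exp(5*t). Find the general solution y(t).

Characteristic equation r² + 4r + 8 = 0 has discriminant (4)² - 4·(8) = -16 < 0, so r = -2 ± 2i.
Hence y_h = C1*cos(2*t)*exp(-2*t) + C2*exp(-2*t)*sin(2*t).
Try y_p = A*exp(5*t). Substituting into the equation and dividing by exp(5*t) gives A = -5/53, so y_p = -5*exp(5*t)/53.

y = -5*exp(5*t)/53 + C1*cos(2*t)*exp(-2*t) + C2*exp(-2*t)*sin(2*t)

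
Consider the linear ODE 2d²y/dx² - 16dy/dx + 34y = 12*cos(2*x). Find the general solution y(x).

y = -96*sin(2*x)/425 + 78*cos(2*x)/425 + C1*cos(x)*exp(4*x) + C2*exp(4*x)*sin(x)

Divide through by 2: y'' - 8y' + 17y = 6*cos(2*x).
Characteristic equation r² - 8r + 17 = 0 has discriminant (-8)² - 4·(17) = -4 < 0, so r = 4 ± i.
Hence y_h = C1*cos(x)*exp(4*x) + C2*exp(4*x)*sin(x).
Try y_p = A*cos(2*x) + B*sin(2*x). Substituting and equating the coefficients of cos(2x) and sin(2x) gives A = 78/425, B = -96/425, so y_p = -96*sin(2*x)/425 + 78*cos(2*x)/425.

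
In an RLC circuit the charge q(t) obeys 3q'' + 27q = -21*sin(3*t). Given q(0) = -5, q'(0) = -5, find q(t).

q = -5*cos(3*t) - 37*sin(3*t)/18 + 7*t*cos(3*t)/6

Divide through by 3: q'' + 9q = -7*sin(3*t).
Characteristic equation r² + 9 = 0 has discriminant (0)² - 4·(9) = -36 < 0, so r = ± 3i.
Hence q_h = C1*cos(3*t) + C2*sin(3*t).
Since ±3i are characteristic roots, multiply the trial by t. Try q_p = t*(A*cos(3*t) + B*sin(3*t)). Substituting and equating the coefficients of cos(3t) and sin(3t) gives A = 7/6, B = 0, so q_p = 7*t*cos(3*t)/6.
General solution: q = C1*cos(3*t) + C2*sin(3*t) + 7*t*cos(3*t)/6.
Apply the initial conditions: q(0) = C1 = -5 and q'(0) = 7/6 + 3*C2 = -5. Solving gives C1 = -5, C2 = -37/18.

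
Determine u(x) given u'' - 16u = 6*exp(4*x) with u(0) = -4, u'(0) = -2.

Characteristic equation r² - 16 = 0 factors as (r - 4)(r + 4) = 0, so r = 4, -4.
Hence u_h = C1*exp(4*x) + C2*exp(-4*x).
Since exp(4*x) solves the homogeneous equation (r = 4 is a root of multiplicity 1), multiply the trial by x. Try u_p = A*x*exp(4*x). Substituting into the equation and dividing by exp(4*x) gives A = 3/4, so u_p = 3*x*exp(4*x)/4.
General solution: u = C1*exp(4*x) + C2*exp(-4*x) + 3*x*exp(4*x)/4.
Apply the initial conditions: u(0) = C1 + C2 = -4 and u'(0) = 3/4 - 4*C2 + 4*C1 = -2. Solving gives C1 = -75/32, C2 = -53/32.

u = -75*exp(4*x)/32 - 53*exp(-4*x)/32 + 3*x*exp(4*x)/4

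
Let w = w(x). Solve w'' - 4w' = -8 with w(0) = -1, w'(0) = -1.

Characteristic equation r² - 4r = 0 factors as (r - 4)r = 0, so r = 4, 0.
Hence w_h = C1*exp(4*x) + C2.
Since 1 solves the homogeneous equation (r = 0 is a root of multiplicity 1), multiply the trial by x. Try w_p = A*x. Substituting into the equation and dividing by 1 gives A = 2, so w_p = 2*x.
General solution: w = C2 + 2*x + C1*exp(4*x).
Apply the initial conditions: w(0) = C1 + C2 = -1 and w'(0) = 2 + 4*C1 = -1. Solving gives C1 = -3/4, C2 = -1/4.

w = -1/4 + 2*x - 3*exp(4*x)/4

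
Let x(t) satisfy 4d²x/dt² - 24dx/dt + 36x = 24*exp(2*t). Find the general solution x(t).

Divide through by 4: x'' - 6x' + 9x = 6*exp(2*t).
Characteristic equation r² - 6r + 9 = 0 has discriminant (-6)² - 4·(9) = 0, so r = 3 is a repeated root.
Hence x_h = (C1 + C2*t)*exp(3*t).
Try x_p = A*exp(2*t). Substituting into the equation and dividing by exp(2*t) gives A = 6, so x_p = 6*exp(2*t).

x = 6*exp(2*t) + C1*exp(3*t) + C2*t*exp(3*t)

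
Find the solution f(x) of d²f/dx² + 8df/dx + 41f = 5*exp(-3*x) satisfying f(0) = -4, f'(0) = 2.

f = 5*exp(-3*x)/26 - 369*exp(-4*x)*sin(5*x)/130 - 109*cos(5*x)*exp(-4*x)/26

Characteristic equation r² + 8r + 41 = 0 has discriminant (8)² - 4·(41) = -100 < 0, so r = -4 ± 5i.
Hence f_h = C1*cos(5*x)*exp(-4*x) + C2*exp(-4*x)*sin(5*x).
Try f_p = A*exp(-3*x). Substituting into the equation and dividing by exp(-3*x) gives A = 5/26, so f_p = 5*exp(-3*x)/26.
General solution: f = 5*exp(-3*x)/26 + C1*cos(5*x)*exp(-4*x) + C2*exp(-4*x)*sin(5*x).
Apply the initial conditions: f(0) = 5/26 + C1 = -4 and f'(0) = -15/26 - 4*C1 + 5*C2 = 2. Solving gives C1 = -109/26, C2 = -369/130.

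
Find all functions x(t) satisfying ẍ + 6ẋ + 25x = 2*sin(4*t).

Characteristic equation r² + 6r + 25 = 0 has discriminant (6)² - 4·(25) = -64 < 0, so r = -3 ± 4i.
Hence x_h = C1*cos(4*t)*exp(-3*t) + C2*exp(-3*t)*sin(4*t).
Try x_p = A*cos(4*t) + B*sin(4*t). Substituting and equating the coefficients of cos(4t) and sin(4t) gives A = -16/219, B = 2/73, so x_p = -16*cos(4*t)/219 + 2*sin(4*t)/73.

x = -16*cos(4*t)/219 + 2*sin(4*t)/73 + C1*cos(4*t)*exp(-3*t) + C2*exp(-3*t)*sin(4*t)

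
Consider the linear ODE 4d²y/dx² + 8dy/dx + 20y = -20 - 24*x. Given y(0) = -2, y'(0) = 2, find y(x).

y = -13/25 - 6*x/5 - 37*cos(2*x)*exp(-x)/25 + 43*exp(-x)*sin(2*x)/50

Divide through by 4: y'' + 2y' + 5y = -5 - 6*x.
Characteristic equation r² + 2r + 5 = 0 has discriminant (2)² - 4·(5) = -16 < 0, so r = -1 ± 2i.
Hence y_h = C1*cos(2*x)*exp(-x) + C2*exp(-x)*sin(2*x).
For the particular solution try y_p = A0 + A1*x. Substituting and matching coefficients of each power of x gives A0 = -13/25, A1 = -6/5, so y_p = -13/25 - 6*x/5.
General solution: y = -13/25 - 6*x/5 + C1*cos(2*x)*exp(-x) + C2*exp(-x)*sin(2*x).
Apply the initial conditions: y(0) = -13/25 + C1 = -2 and y'(0) = -6/5 - C1 + 2*C2 = 2. Solving gives C1 = -37/25, C2 = 43/50.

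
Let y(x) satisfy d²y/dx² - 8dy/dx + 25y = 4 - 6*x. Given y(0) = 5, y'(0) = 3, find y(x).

Characteristic equation r² - 8r + 25 = 0 has discriminant (-8)² - 4·(25) = -36 < 0, so r = 4 ± 3i.
Hence y_h = C1*cos(3*x)*exp(4*x) + C2*exp(4*x)*sin(3*x).
For the particular solution try y_p = A0 + A1*x. Substituting and matching coefficients of each power of x gives A0 = 52/625, A1 = -6/25, so y_p = 52/625 - 6*x/25.
General solution: y = 52/625 - 6*x/25 + C1*cos(3*x)*exp(4*x) + C2*exp(4*x)*sin(3*x).
Apply the initial conditions: y(0) = 52/625 + C1 = 5 and y'(0) = -6/25 + 3*C2 + 4*C1 = 3. Solving gives C1 = 3073/625, C2 = -10267/1875.

y = 52/625 - 6*x/25 - 10267*exp(4*x)*sin(3*x)/1875 + 3073*cos(3*x)*exp(4*x)/625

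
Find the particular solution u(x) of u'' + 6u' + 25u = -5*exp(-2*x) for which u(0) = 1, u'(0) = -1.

u = -5*exp(-2*x)/17 + 22*cos(4*x)*exp(-3*x)/17 + 39*exp(-3*x)*sin(4*x)/68

Characteristic equation r² + 6r + 25 = 0 has discriminant (6)² - 4·(25) = -64 < 0, so r = -3 ± 4i.
Hence u_h = C1*cos(4*x)*exp(-3*x) + C2*exp(-3*x)*sin(4*x).
Try u_p = A*exp(-2*x). Substituting into the equation and dividing by exp(-2*x) gives A = -5/17, so u_p = -5*exp(-2*x)/17.
General solution: u = -5*exp(-2*x)/17 + C1*cos(4*x)*exp(-3*x) + C2*exp(-3*x)*sin(4*x).
Apply the initial conditions: u(0) = -5/17 + C1 = 1 and u'(0) = 10/17 - 3*C1 + 4*C2 = -1. Solving gives C1 = 22/17, C2 = 39/68.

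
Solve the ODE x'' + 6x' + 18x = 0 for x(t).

x = C1*cos(3*t)*exp(-3*t) + C2*exp(-3*t)*sin(3*t)

Characteristic equation r² + 6r + 18 = 0 has discriminant (6)² - 4·(18) = -36 < 0, so r = -3 ± 3i.
Hence x_h = C1*cos(3*t)*exp(-3*t) + C2*exp(-3*t)*sin(3*t).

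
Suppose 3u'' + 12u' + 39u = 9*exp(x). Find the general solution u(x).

u = exp(x)/6 + C1*cos(3*x)*exp(-2*x) + C2*exp(-2*x)*sin(3*x)

Divide through by 3: u'' + 4u' + 13u = 3*exp(x).
Characteristic equation r² + 4r + 13 = 0 has discriminant (4)² - 4·(13) = -36 < 0, so r = -2 ± 3i.
Hence u_h = C1*cos(3*x)*exp(-2*x) + C2*exp(-2*x)*sin(3*x).
Try u_p = A*exp(x). Substituting into the equation and dividing by exp(x) gives A = 1/6, so u_p = exp(x)/6.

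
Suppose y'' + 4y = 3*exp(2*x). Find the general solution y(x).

Characteristic equation r² + 4 = 0 has discriminant (0)² - 4·(4) = -16 < 0, so r = ± 2i.
Hence y_h = C1*cos(2*x) + C2*sin(2*x).
Try y_p = A*exp(2*x). Substituting into the equation and dividing by exp(2*x) gives A = 3/8, so y_p = 3*exp(2*x)/8.

y = 3*exp(2*x)/8 + C1*cos(2*x) + C2*sin(2*x)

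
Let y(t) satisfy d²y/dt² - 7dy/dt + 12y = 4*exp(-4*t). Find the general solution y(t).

Characteristic equation r² - 7r + 12 = 0 factors as (r - 3)(r - 4) = 0, so r = 3, 4.
Hence y_h = C1*exp(3*t) + C2*exp(4*t).
Try y_p = A*exp(-4*t). Substituting into the equation and dividing by exp(-4*t) gives A = 1/14, so y_p = exp(-4*t)/14.

y = exp(-4*t)/14 + C1*exp(3*t) + C2*exp(4*t)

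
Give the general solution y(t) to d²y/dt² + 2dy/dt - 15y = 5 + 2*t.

Characteristic equation r² + 2r - 15 = 0 factors as (r - 3)(r + 5) = 0, so r = 3, -5.
Hence y_h = C1*exp(3*t) + C2*exp(-5*t).
For the particular solution try y_p = A0 + A1*t. Substituting and matching coefficients of each power of t gives A0 = -79/225, A1 = -2/15, so y_p = -79/225 - 2*t/15.

y = -79/225 - 2*t/15 + C1*exp(3*t) + C2*exp(-5*t)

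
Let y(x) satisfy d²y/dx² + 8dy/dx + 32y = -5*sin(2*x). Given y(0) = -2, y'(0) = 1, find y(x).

y = -7*sin(2*x)/52 + cos(2*x)/13 - 183*exp(-4*x)*sin(4*x)/104 - 27*cos(4*x)*exp(-4*x)/13

Characteristic equation r² + 8r + 32 = 0 has discriminant (8)² - 4·(32) = -64 < 0, so r = -4 ± 4i.
Hence y_h = C1*cos(4*x)*exp(-4*x) + C2*exp(-4*x)*sin(4*x).
Try y_p = A*cos(2*x) + B*sin(2*x). Substituting and equating the coefficients of cos(2x) and sin(2x) gives A = 1/13, B = -7/52, so y_p = -7*sin(2*x)/52 + cos(2*x)/13.
General solution: y = -7*sin(2*x)/52 + cos(2*x)/13 + C1*cos(4*x)*exp(-4*x) + C2*exp(-4*x)*sin(4*x).
Apply the initial conditions: y(0) = 1/13 + C1 = -2 and y'(0) = -7/26 - 4*C1 + 4*C2 = 1. Solving gives C1 = -27/13, C2 = -183/104.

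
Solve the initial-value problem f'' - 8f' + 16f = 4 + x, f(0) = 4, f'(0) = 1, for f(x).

Characteristic equation r² - 8r + 16 = 0 has discriminant (-8)² - 4·(16) = 0, so r = 4 is a repeated root.
Hence f_h = (C1 + C2*x)*exp(4*x).
For the particular solution try f_p = A0 + A1*x. Substituting and matching coefficients of each power of x gives A0 = 9/32, A1 = 1/16, so f_p = 9/32 + x/16.
General solution: f = 9/32 + x/16 + C1*exp(4*x) + C2*x*exp(4*x).
Apply the initial conditions: f(0) = 9/32 + C1 = 4 and f'(0) = 1/16 + C2 + 4*C1 = 1. Solving gives C1 = 119/32, C2 = -223/16.

f = 9/32 + x/16 + 119*exp(4*x)/32 - 223*x*exp(4*x)/16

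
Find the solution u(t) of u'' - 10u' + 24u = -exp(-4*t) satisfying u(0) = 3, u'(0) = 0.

u = -121*exp(6*t)/20 - exp(-4*t)/80 + 145*exp(4*t)/16

Characteristic equation r² - 10r + 24 = 0 factors as (r - 6)(r - 4) = 0, so r = 6, 4.
Hence u_h = C1*exp(6*t) + C2*exp(4*t).
Try u_p = A*exp(-4*t). Substituting into the equation and dividing by exp(-4*t) gives A = -1/80, so u_p = -exp(-4*t)/80.
General solution: u = -exp(-4*t)/80 + C1*exp(6*t) + C2*exp(4*t).
Apply the initial conditions: u(0) = -1/80 + C1 + C2 = 3 and u'(0) = 1/20 + 4*C2 + 6*C1 = 0. Solving gives C1 = -121/20, C2 = 145/16.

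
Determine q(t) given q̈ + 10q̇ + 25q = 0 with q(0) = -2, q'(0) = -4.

q = -2*exp(-5*t) - 14*t*exp(-5*t)

Characteristic equation r² + 10r + 25 = 0 has discriminant (10)² - 4·(25) = 0, so r = -5 is a repeated root.
Hence q_h = (C1 + C2*t)*exp(-5*t).
Apply the initial conditions: q(0) = C1 = -2 and q'(0) = C2 - 5*C1 = -4. Solving gives C1 = -2, C2 = -14.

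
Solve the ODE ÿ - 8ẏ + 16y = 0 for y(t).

Characteristic equation r² - 8r + 16 = 0 has discriminant (-8)² - 4·(16) = 0, so r = 4 is a repeated root.
Hence y_h = (C1 + C2*t)*exp(4*t).

y = C1*exp(4*t) + C2*t*exp(4*t)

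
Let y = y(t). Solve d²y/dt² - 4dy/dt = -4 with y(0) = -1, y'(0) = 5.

y = -2 + t + exp(4*t)

Characteristic equation r² - 4r = 0 factors as (r - 4)r = 0, so r = 4, 0.
Hence y_h = C1*exp(4*t) + C2.
Since 0 is a characteristic root (multiplicity 1), multiply the polynomial trial by t: try y_p = A0*t. Substituting and matching coefficients of each power of t gives A0 = 1, so y_p = t.
General solution: y = C2 + t + C1*exp(4*t).
Apply the initial conditions: y(0) = C1 + C2 = -1 and y'(0) = 1 + 4*C1 = 5. Solving gives C1 = 1, C2 = -2.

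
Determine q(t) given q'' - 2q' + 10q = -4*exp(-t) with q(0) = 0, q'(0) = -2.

q = -4*exp(-t)/13 - 34*exp(t)*sin(3*t)/39 + 4*cos(3*t)*exp(t)/13

Characteristic equation r² - 2r + 10 = 0 has discriminant (-2)² - 4·(10) = -36 < 0, so r = 1 ± 3i.
Hence q_h = C1*cos(3*t)*exp(t) + C2*exp(t)*sin(3*t).
Try q_p = A*exp(-t). Substituting into the equation and dividing by exp(-t) gives A = -4/13, so q_p = -4*exp(-t)/13.
General solution: q = -4*exp(-t)/13 + C1*cos(3*t)*exp(t) + C2*exp(t)*sin(3*t).
Apply the initial conditions: q(0) = -4/13 + C1 = 0 and q'(0) = 4/13 + C1 + 3*C2 = -2. Solving gives C1 = 4/13, C2 = -34/39.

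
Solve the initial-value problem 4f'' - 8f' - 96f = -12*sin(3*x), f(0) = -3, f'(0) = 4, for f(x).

f = -541*exp(-4*x)/250 - 41*exp(6*x)/50 - 2*cos(3*x)/125 + 11*sin(3*x)/125

Divide through by 4: f'' - 2f' - 24f = -3*sin(3*x).
Characteristic equation r² - 2r - 24 = 0 factors as (r - 6)(r + 4) = 0, so r = 6, -4.
Hence f_h = C1*exp(6*x) + C2*exp(-4*x).
Try f_p = A*cos(3*x) + B*sin(3*x). Substituting and equating the coefficients of cos(3x) and sin(3x) gives A = -2/125, B = 11/125, so f_p = -2*cos(3*x)/125 + 11*sin(3*x)/125.
General solution: f = -2*cos(3*x)/125 + 11*sin(3*x)/125 + C1*exp(6*x) + C2*exp(-4*x).
Apply the initial conditions: f(0) = -2/125 + C1 + C2 = -3 and f'(0) = 33/125 - 4*C2 + 6*C1 = 4. Solving gives C1 = -41/50, C2 = -541/250.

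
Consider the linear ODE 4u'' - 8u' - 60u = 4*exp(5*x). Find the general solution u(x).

u = C1*exp(5*x) + C2*exp(-3*x) + x*exp(5*x)/8

Divide through by 4: u'' - 2u' - 15u = exp(5*x).
Characteristic equation r² - 2r - 15 = 0 factors as (r - 5)(r + 3) = 0, so r = 5, -3.
Hence u_h = C1*exp(5*x) + C2*exp(-3*x).
Since exp(5*x) solves the homogeneous equation (r = 5 is a root of multiplicity 1), multiply the trial by x. Try u_p = A*x*exp(5*x). Substituting into the equation and dividing by exp(5*x) gives A = 1/8, so u_p = x*exp(5*x)/8.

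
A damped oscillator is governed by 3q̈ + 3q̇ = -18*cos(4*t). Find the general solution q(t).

q = C2 - 3*sin(4*t)/34 + 6*cos(4*t)/17 + C1*exp(-t)

Divide through by 3: q'' + q' = -6*cos(4*t).
Characteristic equation r² + r = 0 factors as (r + 1)r = 0, so r = -1, 0.
Hence q_h = C1*exp(-t) + C2.
Try q_p = A*cos(4*t) + B*sin(4*t). Substituting and equating the coefficients of cos(4t) and sin(4t) gives A = 6/17, B = -3/34, so q_p = -3*sin(4*t)/34 + 6*cos(4*t)/17.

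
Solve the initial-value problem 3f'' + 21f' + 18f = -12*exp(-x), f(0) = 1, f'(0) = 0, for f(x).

f = -9*exp(-6*x)/25 + 34*exp(-x)/25 - 4*x*exp(-x)/5

Divide through by 3: f'' + 7f' + 6f = -4*exp(-x).
Characteristic equation r² + 7r + 6 = 0 factors as (r + 6)(r + 1) = 0, so r = -6, -1.
Hence f_h = C1*exp(-6*x) + C2*exp(-x).
Since exp(-x) solves the homogeneous equation (r = -1 is a root of multiplicity 1), multiply the trial by x. Try f_p = A*x*exp(-x). Substituting into the equation and dividing by exp(-x) gives A = -4/5, so f_p = -4*x*exp(-x)/5.
General solution: f = C1*exp(-6*x) + C2*exp(-x) - 4*x*exp(-x)/5.
Apply the initial conditions: f(0) = C1 + C2 = 1 and f'(0) = -4/5 - C2 - 6*C1 = 0. Solving gives C1 = -9/25, C2 = 34/25.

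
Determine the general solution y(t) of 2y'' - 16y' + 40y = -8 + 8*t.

y = -3/25 + t/5 + C1*cos(2*t)*exp(4*t) + C2*exp(4*t)*sin(2*t)

Divide through by 2: y'' - 8y' + 20y = -4 + 4*t.
Characteristic equation r² - 8r + 20 = 0 has discriminant (-8)² - 4·(20) = -16 < 0, so r = 4 ± 2i.
Hence y_h = C1*cos(2*t)*exp(4*t) + C2*exp(4*t)*sin(2*t).
For the particular solution try y_p = A0 + A1*t. Substituting and matching coefficients of each power of t gives A0 = -3/25, A1 = 1/5, so y_p = -3/25 + t/5.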